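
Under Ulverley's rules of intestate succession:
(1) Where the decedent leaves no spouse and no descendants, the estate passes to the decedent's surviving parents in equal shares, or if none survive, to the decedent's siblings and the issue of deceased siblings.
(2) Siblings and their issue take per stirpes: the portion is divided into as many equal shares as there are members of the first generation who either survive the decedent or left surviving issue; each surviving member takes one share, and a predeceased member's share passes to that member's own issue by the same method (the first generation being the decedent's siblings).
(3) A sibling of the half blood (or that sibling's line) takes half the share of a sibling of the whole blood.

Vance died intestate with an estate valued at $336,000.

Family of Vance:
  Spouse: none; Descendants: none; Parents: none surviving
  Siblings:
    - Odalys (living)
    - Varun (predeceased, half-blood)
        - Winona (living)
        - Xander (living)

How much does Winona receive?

Winona receives $56,000.

The entire $336,000 passes to the siblings and their issue.
Counting each half-blood sibling's line as half a unit, there are 3/2 units in $336,000, so one unit is $224,000. Whole-blood lines (Odalys) take $224,000 each; half-blood lines (Varun) take $112,000 each.
Varun's share ($112,000) is divided into 2 shares of $56,000: Winona and Xander each take $56,000.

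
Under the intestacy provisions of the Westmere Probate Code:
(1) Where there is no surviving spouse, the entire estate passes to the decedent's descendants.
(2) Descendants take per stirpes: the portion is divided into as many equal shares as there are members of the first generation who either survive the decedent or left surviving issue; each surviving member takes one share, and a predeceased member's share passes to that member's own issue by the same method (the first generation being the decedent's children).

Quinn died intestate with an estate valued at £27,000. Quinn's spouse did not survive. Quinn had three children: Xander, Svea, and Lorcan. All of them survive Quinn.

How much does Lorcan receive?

Lorcan receives £9,000.

The entire £27,000 passes to the descendants.
That amount (£27,000) is divided into 3 shares of £9,000: Xander, Svea, and Lorcan each take £9,000.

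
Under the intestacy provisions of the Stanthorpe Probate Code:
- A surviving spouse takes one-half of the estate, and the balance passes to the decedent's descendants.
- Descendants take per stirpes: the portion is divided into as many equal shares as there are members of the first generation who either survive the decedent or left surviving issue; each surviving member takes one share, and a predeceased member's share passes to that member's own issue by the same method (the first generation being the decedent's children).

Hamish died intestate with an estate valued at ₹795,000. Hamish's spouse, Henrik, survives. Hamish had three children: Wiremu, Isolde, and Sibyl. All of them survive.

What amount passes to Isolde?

Henrik takes one-half of ₹795,000 = ₹397,500. The remaining ₹397,500 passes to the descendants.
The descendants' portion (₹397,500) is divided into 3 shares of ₹132,500: Wiremu, Isolde, and Sibyl each take ₹132,500.

Isolde receives ₹132,500.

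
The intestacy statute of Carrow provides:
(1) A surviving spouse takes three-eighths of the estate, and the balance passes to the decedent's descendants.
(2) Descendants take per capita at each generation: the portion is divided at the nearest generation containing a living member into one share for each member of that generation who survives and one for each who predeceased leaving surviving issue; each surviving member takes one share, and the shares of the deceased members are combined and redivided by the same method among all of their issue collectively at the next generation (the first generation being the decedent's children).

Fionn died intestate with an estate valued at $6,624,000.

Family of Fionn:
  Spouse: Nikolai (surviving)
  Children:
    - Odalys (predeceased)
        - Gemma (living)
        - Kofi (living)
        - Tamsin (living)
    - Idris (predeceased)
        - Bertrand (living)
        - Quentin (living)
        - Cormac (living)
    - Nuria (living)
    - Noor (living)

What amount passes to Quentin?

Nikolai takes three-eighths of $6,624,000 = $2,484,000. The remaining $4,140,000 passes to the descendants.
The descendants' portion ($4,140,000) is divided at the children's generation into 4 shares of $1,035,000. Nuria and Noor each take $1,035,000. The 2 shares of the deceased (Odalys and Idris) are combined into a pool of $2,070,000.
That pool ($2,070,000) is divided at the grandchildren's generation equally among Gemma, Kofi, Tamsin, Bertrand, Quentin, and Cormac: $345,000 each.

Quentin receives $345,000.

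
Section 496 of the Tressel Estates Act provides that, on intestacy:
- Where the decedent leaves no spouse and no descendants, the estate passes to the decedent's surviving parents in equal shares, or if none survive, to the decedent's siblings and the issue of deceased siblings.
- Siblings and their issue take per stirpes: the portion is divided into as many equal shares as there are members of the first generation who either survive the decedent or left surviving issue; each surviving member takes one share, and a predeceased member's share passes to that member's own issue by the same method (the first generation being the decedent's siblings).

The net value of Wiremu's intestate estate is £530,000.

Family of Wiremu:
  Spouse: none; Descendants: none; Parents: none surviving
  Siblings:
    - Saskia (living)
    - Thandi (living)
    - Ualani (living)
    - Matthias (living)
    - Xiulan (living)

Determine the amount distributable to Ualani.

Ualani receives £106,000.

The entire £530,000 passes to the siblings and their issue.
That amount (£530,000) is divided into 5 shares of £106,000: Saskia, Thandi, Ualani, Matthias, and Xiulan each take £106,000.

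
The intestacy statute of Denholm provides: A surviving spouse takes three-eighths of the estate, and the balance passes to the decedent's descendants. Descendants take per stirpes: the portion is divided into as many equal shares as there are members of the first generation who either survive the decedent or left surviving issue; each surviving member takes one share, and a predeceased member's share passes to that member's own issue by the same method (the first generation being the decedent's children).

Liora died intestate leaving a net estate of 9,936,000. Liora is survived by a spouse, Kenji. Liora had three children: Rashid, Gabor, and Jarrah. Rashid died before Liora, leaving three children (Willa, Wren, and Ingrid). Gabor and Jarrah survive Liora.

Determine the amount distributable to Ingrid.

Ingrid receives 690,000.

Kenji takes three-eighths of 9,936,000 = 3,726,000. The remaining 6,210,000 passes to the descendants.
The descendants' portion (6,210,000) is divided into 3 shares of 2,070,000: Gabor and Jarrah each take 2,070,000; Rashid's 2,070,000 share passes to Rashid's issue.
Rashid's share (2,070,000) is divided into 3 shares of 690,000: Willa, Wren, and Ingrid each take 690,000.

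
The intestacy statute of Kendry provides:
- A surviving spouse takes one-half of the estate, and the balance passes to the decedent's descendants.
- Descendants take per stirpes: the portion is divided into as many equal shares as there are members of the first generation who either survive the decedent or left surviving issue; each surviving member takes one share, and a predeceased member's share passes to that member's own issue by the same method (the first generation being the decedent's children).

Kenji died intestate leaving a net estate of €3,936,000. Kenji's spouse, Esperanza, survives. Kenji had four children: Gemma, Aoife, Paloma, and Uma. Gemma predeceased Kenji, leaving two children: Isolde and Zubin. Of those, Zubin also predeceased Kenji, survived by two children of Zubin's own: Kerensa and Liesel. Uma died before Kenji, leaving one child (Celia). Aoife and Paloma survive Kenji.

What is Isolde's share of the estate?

Esperanza takes one-half of €3,936,000 = €1,968,000. The remaining €1,968,000 passes to the descendants.
The descendants' portion (€1,968,000) is divided into 4 shares of €492,000: Aoife and Paloma each take €492,000; Gemma's €492,000 share passes to Gemma's issue; Uma's €492,000 share passes to Uma's issue.
Gemma's share (€492,000) is divided into 2 shares of €246,000: Isolde takes €246,000; Zubin's €246,000 share passes to Zubin's issue.
Zubin's share (€246,000) is divided into 2 shares of €123,000: Kerensa and Liesel each take €123,000.
Uma's share (€492,000) passes entirely to Celia.

Isolde receives €246,000.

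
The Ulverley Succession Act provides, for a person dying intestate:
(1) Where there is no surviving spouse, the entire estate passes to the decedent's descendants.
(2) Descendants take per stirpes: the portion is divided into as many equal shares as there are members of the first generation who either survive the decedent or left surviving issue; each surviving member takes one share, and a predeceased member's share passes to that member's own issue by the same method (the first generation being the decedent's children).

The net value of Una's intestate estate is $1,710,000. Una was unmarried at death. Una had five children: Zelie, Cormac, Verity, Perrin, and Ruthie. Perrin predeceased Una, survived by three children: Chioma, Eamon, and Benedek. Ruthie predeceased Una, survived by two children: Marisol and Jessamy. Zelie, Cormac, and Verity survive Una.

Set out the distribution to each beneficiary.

The entire $1,710,000 passes to the descendants.
That amount ($1,710,000) is divided into 5 shares of $342,000: Zelie, Cormac, and Verity each take $342,000; Perrin's $342,000 share passes to Perrin's issue; Ruthie's $342,000 share passes to Ruthie's issue.
Perrin's share ($342,000) is divided into 3 shares of $114,000: Chioma, Eamon, and Benedek each take $114,000.
Ruthie's share ($342,000) is divided into 2 shares of $171,000: Marisol and Jessamy each take $171,000.

Zelie: $342,000; Cormac: $342,000; Verity: $342,000; Chioma: $114,000; Eamon: $114,000; Benedek: $114,000; Marisol: $171,000; Jessamy: $171,000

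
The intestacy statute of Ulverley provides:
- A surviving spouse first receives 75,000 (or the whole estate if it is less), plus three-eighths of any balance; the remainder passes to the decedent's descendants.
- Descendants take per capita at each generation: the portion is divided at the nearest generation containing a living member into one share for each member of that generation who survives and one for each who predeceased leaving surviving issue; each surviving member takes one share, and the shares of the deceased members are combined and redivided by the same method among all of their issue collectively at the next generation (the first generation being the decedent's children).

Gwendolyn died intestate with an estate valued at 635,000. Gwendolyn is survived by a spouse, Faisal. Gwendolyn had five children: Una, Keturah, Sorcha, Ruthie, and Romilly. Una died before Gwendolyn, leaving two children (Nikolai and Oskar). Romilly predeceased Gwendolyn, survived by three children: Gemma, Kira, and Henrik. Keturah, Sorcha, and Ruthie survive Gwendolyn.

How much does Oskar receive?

Faisal first takes 75,000, leaving a balance of 560,000. Faisal then takes three-eighths of the balance (210,000), for a total of 285,000. The remaining 350,000 passes to the descendants.
The descendants' portion (350,000) is divided at the children's generation into 5 shares of 70,000. Keturah, Sorcha, and Ruthie each take 70,000. The 2 shares of the deceased (Una and Romilly) are combined into a pool of 140,000.
That pool (140,000) is divided at the grandchildren's generation equally among Nikolai, Oskar, Gemma, Kira, and Henrik: 28,000 each.

Oskar receives 28,000.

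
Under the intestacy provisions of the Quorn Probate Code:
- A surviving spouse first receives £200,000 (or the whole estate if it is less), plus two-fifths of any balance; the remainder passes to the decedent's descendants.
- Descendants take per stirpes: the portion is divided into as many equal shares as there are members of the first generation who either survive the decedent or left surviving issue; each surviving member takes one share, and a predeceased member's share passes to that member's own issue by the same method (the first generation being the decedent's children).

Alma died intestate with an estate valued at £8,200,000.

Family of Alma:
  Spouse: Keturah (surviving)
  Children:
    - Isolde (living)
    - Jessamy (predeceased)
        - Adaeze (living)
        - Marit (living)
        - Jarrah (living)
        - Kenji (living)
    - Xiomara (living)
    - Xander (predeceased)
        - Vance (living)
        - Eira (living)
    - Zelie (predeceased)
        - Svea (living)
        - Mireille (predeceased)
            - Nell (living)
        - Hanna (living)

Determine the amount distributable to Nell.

Keturah first takes £200,000, leaving a balance of £8,000,000. Keturah then takes two-fifths of the balance (£3,200,000), for a total of £3,400,000. The remaining £4,800,000 passes to the descendants.
The descendants' portion (£4,800,000) is divided into 5 shares of £960,000: Isolde and Xiomara each take £960,000; Jessamy's £960,000 share passes to Jessamy's issue; Xander's £960,000 share passes to Xander's issue; Zelie's £960,000 share passes to Zelie's issue.
Jessamy's share (£960,000) is divided into 4 shares of £240,000: Adaeze, Marit, Jarrah, and Kenji each take £240,000.
Xander's share (£960,000) is divided into 2 shares of £480,000: Vance and Eira each take £480,000.
Zelie's share (£960,000) is divided into 3 shares of £320,000: Svea and Hanna each take £320,000; Mireille's £320,000 share passes to Mireille's issue.
Mireille's share (£320,000) passes entirely to Nell.

Nell receives £320,000.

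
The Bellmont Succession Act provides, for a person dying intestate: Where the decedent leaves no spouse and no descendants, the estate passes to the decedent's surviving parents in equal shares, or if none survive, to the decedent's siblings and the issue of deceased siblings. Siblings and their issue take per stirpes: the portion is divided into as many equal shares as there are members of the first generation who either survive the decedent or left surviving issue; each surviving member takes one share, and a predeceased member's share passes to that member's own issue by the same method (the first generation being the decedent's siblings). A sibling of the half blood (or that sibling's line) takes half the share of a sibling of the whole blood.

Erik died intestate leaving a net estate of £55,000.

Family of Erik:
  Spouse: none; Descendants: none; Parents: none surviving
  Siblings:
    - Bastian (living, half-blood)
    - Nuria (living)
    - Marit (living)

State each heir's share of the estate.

Bastian: £11,000; Nuria: £22,000; Marit: £22,000

The entire £55,000 passes to the siblings and their issue.
Counting each half-blood sibling's line as half a unit, there are 5/2 units in £55,000, so one unit is £22,000. Whole-blood lines (Nuria and Marit) take £22,000 each; half-blood lines (Bastian) take £11,000 each.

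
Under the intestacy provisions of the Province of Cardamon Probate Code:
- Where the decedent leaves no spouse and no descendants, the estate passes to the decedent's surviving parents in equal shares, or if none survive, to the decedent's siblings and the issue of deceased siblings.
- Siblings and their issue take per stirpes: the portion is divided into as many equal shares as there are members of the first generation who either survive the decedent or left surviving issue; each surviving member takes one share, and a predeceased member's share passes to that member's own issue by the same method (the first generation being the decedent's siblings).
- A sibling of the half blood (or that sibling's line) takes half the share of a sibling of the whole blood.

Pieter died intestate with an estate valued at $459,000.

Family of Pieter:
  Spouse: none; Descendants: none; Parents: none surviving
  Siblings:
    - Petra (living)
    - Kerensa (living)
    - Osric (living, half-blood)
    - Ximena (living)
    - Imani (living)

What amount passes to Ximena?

Ximena receives $102,000.

The entire $459,000 passes to the siblings and their issue.
Counting each half-blood sibling's line as half a unit, there are 9/2 units in $459,000, so one unit is $102,000. Whole-blood lines (Petra, Kerensa, Ximena, and Imani) take $102,000 each; half-blood lines (Osric) take $51,000 each.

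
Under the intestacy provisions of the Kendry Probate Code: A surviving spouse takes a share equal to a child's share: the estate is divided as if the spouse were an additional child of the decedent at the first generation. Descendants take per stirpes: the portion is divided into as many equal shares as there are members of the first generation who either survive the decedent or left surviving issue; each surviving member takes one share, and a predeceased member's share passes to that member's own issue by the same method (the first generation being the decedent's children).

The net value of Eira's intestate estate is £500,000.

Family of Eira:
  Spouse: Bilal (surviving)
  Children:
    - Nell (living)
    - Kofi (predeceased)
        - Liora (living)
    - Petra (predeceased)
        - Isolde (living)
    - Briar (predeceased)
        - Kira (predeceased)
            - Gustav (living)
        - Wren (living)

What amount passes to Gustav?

Gustav receives £50,000.

The spouse counts as an additional share at the children's level, so there are 5 primary shares of £100,000. Bilal takes one such share (£100,000).
The children's combined portion (£400,000) is divided into 4 shares of £100,000: Nell takes £100,000; Kofi's £100,000 share passes to Kofi's issue; Petra's £100,000 share passes to Petra's issue; Briar's £100,000 share passes to Briar's issue.
Kofi's share (£100,000) passes entirely to Liora.
Petra's share (£100,000) passes entirely to Isolde.
Briar's share (£100,000) is divided into 2 shares of £50,000: Wren takes £50,000; Kira's £50,000 share passes to Kira's issue.
Kira's share (£50,000) passes entirely to Gustav.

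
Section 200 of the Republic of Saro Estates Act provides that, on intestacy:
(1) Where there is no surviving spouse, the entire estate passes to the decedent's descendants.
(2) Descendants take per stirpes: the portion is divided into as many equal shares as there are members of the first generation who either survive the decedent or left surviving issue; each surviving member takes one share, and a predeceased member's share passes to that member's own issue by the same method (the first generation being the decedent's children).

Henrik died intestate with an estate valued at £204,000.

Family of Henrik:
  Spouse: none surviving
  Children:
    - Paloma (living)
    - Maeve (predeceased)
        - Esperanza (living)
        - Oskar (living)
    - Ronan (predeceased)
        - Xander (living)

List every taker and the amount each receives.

The entire £204,000 passes to the descendants.
That amount (£204,000) is divided into 3 shares of £68,000: Paloma takes £68,000; Maeve's £68,000 share passes to Maeve's issue; Ronan's £68,000 share passes to Ronan's issue.
Maeve's share (£68,000) is divided into 2 shares of £34,000: Esperanza and Oskar each take £34,000.
Ronan's share (£68,000) passes entirely to Xander.

Paloma: £68,000; Esperanza: £34,000; Oskar: £34,000; Xander: £68,000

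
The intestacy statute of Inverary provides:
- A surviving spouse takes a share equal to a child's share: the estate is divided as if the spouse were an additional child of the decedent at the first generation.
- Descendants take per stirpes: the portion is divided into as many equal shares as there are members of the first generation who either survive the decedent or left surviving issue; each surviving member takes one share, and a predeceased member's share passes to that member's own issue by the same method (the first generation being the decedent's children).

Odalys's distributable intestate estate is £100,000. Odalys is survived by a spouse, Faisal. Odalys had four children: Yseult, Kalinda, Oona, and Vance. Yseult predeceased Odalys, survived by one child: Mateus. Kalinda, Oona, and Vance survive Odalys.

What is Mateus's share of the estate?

The spouse counts as an additional share at the children's level, so there are 5 primary shares of £20,000. Faisal takes one such share (£20,000).
The children's combined portion (£80,000) is divided into 4 shares of £20,000: Kalinda, Oona, and Vance each take £20,000; Yseult's £20,000 share passes to Yseult's issue.
Yseult's share (£20,000) passes entirely to Mateus.

Mateus receives £20,000.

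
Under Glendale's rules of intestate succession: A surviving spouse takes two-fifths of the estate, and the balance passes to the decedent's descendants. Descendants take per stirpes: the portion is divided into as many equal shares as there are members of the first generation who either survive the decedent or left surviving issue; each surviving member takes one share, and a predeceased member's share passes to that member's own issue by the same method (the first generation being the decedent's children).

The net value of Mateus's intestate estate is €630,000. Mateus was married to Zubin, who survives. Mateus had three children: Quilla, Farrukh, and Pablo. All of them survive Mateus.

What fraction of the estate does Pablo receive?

Pablo receives 1/5 of the estate.

Zubin takes two-fifths of €630,000 = €252,000. The remaining €378,000 passes to the descendants.
The descendants' portion (€378,000) is divided into 3 shares of €126,000: Quilla, Farrukh, and Pablo each take €126,000.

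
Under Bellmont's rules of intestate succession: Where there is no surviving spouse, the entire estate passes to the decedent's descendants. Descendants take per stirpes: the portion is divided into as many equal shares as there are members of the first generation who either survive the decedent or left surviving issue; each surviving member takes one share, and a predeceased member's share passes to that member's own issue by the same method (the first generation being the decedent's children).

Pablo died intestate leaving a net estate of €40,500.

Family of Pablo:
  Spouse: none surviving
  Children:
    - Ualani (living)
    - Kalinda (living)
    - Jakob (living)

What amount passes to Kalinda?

Kalinda receives €13,500.

The entire €40,500 passes to the descendants.
That amount (€40,500) is divided into 3 shares of €13,500: Ualani, Kalinda, and Jakob each take €13,500.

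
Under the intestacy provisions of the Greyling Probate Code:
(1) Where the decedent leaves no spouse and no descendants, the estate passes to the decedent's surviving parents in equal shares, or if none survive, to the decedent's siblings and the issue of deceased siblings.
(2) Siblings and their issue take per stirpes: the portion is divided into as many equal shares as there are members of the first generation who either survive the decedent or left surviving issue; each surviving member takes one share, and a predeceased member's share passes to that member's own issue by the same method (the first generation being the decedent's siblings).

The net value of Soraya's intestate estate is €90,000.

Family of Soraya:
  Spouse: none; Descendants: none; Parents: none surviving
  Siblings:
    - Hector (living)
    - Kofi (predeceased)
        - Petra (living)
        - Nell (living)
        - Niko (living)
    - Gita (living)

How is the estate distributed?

Hector: €30,000; Petra: €10,000; Nell: €10,000; Niko: €10,000; Gita: €30,000

The entire €90,000 passes to the siblings and their issue.
That amount (€90,000) is divided into 3 shares of €30,000: Hector and Gita each take €30,000; Kofi's €30,000 share passes to Kofi's issue.
Kofi's share (€30,000) is divided into 3 shares of €10,000: Petra, Nell, and Niko each take €10,000.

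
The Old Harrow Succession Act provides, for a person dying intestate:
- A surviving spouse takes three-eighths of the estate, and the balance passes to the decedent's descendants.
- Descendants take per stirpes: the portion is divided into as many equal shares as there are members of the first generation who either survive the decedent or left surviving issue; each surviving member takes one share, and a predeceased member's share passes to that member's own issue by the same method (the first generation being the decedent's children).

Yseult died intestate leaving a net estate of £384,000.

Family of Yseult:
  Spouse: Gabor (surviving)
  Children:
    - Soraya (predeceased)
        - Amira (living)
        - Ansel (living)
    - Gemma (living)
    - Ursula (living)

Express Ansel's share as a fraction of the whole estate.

Ansel receives 5/48 of the estate.

Gabor takes three-eighths of £384,000 = £144,000. The remaining £240,000 passes to the descendants.
The descendants' portion (£240,000) is divided into 3 shares of £80,000: Gemma and Ursula each take £80,000; Soraya's £80,000 share passes to Soraya's issue.
Soraya's share (£80,000) is divided into 2 shares of £40,000: Amira and Ansel each take £40,000.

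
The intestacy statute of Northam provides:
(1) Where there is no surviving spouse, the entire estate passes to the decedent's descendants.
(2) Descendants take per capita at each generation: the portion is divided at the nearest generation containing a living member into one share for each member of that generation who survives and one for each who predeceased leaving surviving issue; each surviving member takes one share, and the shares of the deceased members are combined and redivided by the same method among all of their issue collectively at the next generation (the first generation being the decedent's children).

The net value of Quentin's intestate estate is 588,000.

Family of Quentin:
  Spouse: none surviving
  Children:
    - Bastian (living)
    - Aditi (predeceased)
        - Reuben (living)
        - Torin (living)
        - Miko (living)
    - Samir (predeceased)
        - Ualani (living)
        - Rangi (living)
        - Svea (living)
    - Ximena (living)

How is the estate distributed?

The entire 588,000 passes to the descendants.
That amount (588,000) is divided at the children's generation into 4 shares of 147,000. Bastian and Ximena each take 147,000. The 2 shares of the deceased (Aditi and Samir) are combined into a pool of 294,000.
That pool (294,000) is divided at the grandchildren's generation equally among Reuben, Torin, Miko, Ualani, Rangi, and Svea: 49,000 each.

Bastian: 147,000; Reuben: 49,000; Torin: 49,000; Miko: 49,000; Ualani: 49,000; Rangi: 49,000; Svea: 49,000; Ximena: 147,000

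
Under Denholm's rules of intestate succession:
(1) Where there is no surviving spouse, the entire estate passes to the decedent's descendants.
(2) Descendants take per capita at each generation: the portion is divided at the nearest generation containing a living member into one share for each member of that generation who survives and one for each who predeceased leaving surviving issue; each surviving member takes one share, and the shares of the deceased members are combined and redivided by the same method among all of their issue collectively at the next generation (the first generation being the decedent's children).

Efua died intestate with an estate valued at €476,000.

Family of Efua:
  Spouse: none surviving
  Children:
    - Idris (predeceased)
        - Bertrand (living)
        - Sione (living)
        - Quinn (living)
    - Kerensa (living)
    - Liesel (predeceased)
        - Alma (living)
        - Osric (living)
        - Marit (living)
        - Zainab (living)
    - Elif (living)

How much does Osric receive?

The entire €476,000 passes to the descendants.
That amount (€476,000) is divided at the children's generation into 4 shares of €119,000. Kerensa and Elif each take €119,000. The 2 shares of the deceased (Idris and Liesel) are combined into a pool of €238,000.
That pool (€238,000) is divided at the grandchildren's generation equally among Bertrand, Sione, Quinn, Alma, Osric, Marit, and Zainab: €34,000 each.

Osric receives €34,000.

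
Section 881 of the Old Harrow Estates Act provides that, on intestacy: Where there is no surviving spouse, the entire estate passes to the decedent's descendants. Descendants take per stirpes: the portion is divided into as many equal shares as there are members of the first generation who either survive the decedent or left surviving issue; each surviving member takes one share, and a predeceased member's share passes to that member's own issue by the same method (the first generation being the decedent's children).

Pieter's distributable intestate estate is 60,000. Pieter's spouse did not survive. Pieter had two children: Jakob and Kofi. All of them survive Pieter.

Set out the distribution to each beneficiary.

The entire 60,000 passes to the descendants.
That amount (60,000) is divided into 2 shares of 30,000: Jakob and Kofi each take 30,000.

Jakob: 30,000; Kofi: 30,000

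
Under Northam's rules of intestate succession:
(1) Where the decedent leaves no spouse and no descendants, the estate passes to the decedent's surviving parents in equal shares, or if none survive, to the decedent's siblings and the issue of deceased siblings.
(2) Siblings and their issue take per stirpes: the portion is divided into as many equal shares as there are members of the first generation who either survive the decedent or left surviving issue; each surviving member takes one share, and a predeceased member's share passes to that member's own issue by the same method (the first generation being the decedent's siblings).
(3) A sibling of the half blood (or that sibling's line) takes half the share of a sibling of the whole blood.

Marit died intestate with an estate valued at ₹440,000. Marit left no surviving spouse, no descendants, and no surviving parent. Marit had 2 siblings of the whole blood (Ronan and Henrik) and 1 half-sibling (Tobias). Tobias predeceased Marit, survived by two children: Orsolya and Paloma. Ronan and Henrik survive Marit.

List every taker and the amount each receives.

Ronan: ₹176,000; Henrik: ₹176,000; Orsolya: ₹44,000; Paloma: ₹44,000

The entire ₹440,000 passes to the siblings and their issue.
Counting each half-blood sibling's line as half a unit, there are 5/2 units in ₹440,000, so one unit is ₹176,000. Whole-blood lines (Ronan and Henrik) take ₹176,000 each; half-blood lines (Tobias) take ₹88,000 each.
Tobias's share (₹88,000) is divided into 2 shares of ₹44,000: Orsolya and Paloma each take ₹44,000.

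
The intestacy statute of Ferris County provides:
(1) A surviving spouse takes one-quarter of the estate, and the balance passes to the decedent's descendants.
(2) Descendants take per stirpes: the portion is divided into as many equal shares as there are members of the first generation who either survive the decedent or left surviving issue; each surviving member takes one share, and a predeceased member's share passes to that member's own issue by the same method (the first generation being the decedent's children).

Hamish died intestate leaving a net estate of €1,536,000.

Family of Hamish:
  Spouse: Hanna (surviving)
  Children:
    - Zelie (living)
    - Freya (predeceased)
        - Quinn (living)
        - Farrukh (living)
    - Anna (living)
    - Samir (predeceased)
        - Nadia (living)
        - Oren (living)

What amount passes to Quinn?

Quinn receives €144,000.

Hanna takes one-quarter of €1,536,000 = €384,000. The remaining €1,152,000 passes to the descendants.
The descendants' portion (€1,152,000) is divided into 4 shares of €288,000: Zelie and Anna each take €288,000; Freya's €288,000 share passes to Freya's issue; Samir's €288,000 share passes to Samir's issue.
Freya's share (€288,000) is divided into 2 shares of €144,000: Quinn and Farrukh each take €144,000.
Samir's share (€288,000) is divided into 2 shares of €144,000: Nadia and Oren each take €144,000.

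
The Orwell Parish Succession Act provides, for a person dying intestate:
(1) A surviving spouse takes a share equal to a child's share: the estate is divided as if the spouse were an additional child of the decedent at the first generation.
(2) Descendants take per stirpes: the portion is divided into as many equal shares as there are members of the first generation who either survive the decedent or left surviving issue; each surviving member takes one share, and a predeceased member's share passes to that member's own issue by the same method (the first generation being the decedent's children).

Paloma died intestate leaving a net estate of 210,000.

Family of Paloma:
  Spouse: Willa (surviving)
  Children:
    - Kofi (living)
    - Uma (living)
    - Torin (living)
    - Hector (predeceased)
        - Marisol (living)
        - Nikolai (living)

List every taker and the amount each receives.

The spouse counts as an additional share at the children's level, so there are 5 primary shares of 42,000. Willa takes one such share (42,000).
The children's combined portion (168,000) is divided into 4 shares of 42,000: Kofi, Uma, and Torin each take 42,000; Hector's 42,000 share passes to Hector's issue.
Hector's share (42,000) is divided into 2 shares of 21,000: Marisol and Nikolai each take 21,000.

Willa: 42,000; Kofi: 42,000; Uma: 42,000; Torin: 42,000; Marisol: 21,000; Nikolai: 21,000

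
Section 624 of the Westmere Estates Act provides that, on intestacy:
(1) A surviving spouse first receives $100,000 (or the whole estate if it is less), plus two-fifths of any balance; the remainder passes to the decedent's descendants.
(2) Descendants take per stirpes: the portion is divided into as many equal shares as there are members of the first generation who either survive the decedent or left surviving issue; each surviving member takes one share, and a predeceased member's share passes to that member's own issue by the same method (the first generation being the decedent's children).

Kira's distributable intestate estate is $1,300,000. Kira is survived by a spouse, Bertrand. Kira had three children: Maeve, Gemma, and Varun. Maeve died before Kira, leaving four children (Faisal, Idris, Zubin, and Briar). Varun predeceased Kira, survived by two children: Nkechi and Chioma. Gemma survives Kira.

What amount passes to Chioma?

Chioma receives $120,000.

Bertrand first takes $100,000, leaving a balance of $1,200,000. Bertrand then takes two-fifths of the balance ($480,000), for a total of $580,000. The remaining $720,000 passes to the descendants.
The descendants' portion ($720,000) is divided into 3 shares of $240,000: Gemma takes $240,000; Maeve's $240,000 share passes to Maeve's issue; Varun's $240,000 share passes to Varun's issue.
Maeve's share ($240,000) is divided into 4 shares of $60,000: Faisal, Idris, Zubin, and Briar each take $60,000.
Varun's share ($240,000) is divided into 2 shares of $120,000: Nkechi and Chioma each take $120,000.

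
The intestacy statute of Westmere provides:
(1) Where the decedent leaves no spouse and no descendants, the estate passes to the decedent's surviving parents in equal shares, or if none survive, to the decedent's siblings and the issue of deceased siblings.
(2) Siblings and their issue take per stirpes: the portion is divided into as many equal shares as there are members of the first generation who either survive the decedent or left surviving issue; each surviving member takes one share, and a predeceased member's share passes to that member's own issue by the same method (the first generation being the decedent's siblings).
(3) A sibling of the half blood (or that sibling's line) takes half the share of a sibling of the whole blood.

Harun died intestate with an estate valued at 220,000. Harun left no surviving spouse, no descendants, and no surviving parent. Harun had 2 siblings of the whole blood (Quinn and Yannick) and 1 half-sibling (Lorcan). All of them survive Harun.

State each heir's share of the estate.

Lorcan: 44,000; Quinn: 88,000; Yannick: 88,000

The entire 220,000 passes to the siblings and their issue.
Counting each half-blood sibling's line as half a unit, there are 5/2 units in 220,000, so one unit is 88,000. Whole-blood lines (Quinn and Yannick) take 88,000 each; half-blood lines (Lorcan) take 44,000 each.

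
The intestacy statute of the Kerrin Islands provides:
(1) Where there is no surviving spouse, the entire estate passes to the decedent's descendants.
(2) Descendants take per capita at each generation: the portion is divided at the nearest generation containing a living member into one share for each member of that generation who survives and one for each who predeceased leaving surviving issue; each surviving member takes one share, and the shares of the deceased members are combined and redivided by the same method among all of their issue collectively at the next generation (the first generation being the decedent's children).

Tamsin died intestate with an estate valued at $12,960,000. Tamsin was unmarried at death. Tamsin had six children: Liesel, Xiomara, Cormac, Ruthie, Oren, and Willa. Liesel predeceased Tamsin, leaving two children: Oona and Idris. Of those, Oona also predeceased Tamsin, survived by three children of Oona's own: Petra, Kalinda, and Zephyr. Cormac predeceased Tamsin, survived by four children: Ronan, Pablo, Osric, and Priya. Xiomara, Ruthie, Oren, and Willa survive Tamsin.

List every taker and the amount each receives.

The entire $12,960,000 passes to the descendants.
That amount ($12,960,000) is divided at the children's generation into 6 shares of $2,160,000. Xiomara, Ruthie, Oren, and Willa each take $2,160,000. The 2 shares of the deceased (Liesel and Cormac) are combined into a pool of $4,320,000.
That pool ($4,320,000) is divided at the grandchildren's generation into 6 shares of $720,000. Idris, Ronan, Pablo, Osric, and Priya each take $720,000. The remaining share for the deceased Oona ($720,000) is carried to the next generation.
That pool ($720,000) is divided at the great-grandchildren's generation equally among Petra, Kalinda, and Zephyr: $240,000 each.

Petra: $240,000; Kalinda: $240,000; Zephyr: $240,000; Idris: $720,000; Xiomara: $2,160,000; Ronan: $720,000; Pablo: $720,000; Osric: $720,000; Priya: $720,000; Ruthie: $2,160,000; Oren: $2,160,000; Willa: $2,160,000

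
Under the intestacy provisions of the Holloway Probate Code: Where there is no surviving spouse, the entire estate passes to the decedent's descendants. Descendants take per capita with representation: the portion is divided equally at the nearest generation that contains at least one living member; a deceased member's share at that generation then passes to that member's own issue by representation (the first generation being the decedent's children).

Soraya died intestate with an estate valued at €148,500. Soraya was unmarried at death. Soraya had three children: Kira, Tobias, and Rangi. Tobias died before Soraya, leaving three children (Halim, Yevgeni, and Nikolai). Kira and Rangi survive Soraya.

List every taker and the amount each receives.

The entire €148,500 passes to the descendants.
That amount (€148,500) is divided into 3 shares of €49,500: Kira and Rangi each take €49,500; Tobias's €49,500 share passes to Tobias's issue.
Tobias's share (€49,500) is divided into 3 shares of €16,500: Halim, Yevgeni, and Nikolai each take €16,500.

Kira: €49,500; Halim: €16,500; Yevgeni: €16,500; Nikolai: €16,500; Rangi: €49,500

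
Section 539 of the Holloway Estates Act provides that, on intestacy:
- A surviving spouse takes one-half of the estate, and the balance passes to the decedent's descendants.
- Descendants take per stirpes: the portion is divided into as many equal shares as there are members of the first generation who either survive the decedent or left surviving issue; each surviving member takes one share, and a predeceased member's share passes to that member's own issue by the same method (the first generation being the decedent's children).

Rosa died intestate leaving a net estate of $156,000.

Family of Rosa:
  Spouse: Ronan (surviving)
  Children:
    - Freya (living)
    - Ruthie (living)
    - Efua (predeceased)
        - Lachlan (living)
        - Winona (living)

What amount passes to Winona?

Winona receives $13,000.

Ronan takes one-half of $156,000 = $78,000. The remaining $78,000 passes to the descendants.
The descendants' portion ($78,000) is divided into 3 shares of $26,000: Freya and Ruthie each take $26,000; Efua's $26,000 share passes to Efua's issue.
Efua's share ($26,000) is divided into 2 shares of $13,000: Lachlan and Winona each take $13,000.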